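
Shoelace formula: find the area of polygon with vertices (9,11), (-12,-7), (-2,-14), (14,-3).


sum(xi*y_{i+1}) = 9*(-7) - 12*(-14) - 2*(-3) + 14*11 = 265
sum(yi*x_{i+1}) = 11*(-12) - 7*(-2) - 14*14 - 3*9 = -341
Area = |265 + 341|/2 = 606/2 = 303.0000

303.0000 sq units


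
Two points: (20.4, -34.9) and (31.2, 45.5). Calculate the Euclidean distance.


dx = 31.2 - 20.4 = 10.8
dy = 45.5 + 34.9 = 80.4
d = sqrt(116.64 + 6464.16) = sqrt(6580.8) = 81.1221

81.1221


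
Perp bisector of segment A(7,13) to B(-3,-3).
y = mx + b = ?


Midpoint = (2, 5)
Slope of AB = dy/dx = -16/(-10) = 1.6000
Perp slope = -dx/dy = -10/16 = -0.6250
b = My - (perp slope)*Mx = 5 + (-10*2)/(-16) = 5 + 1.2500 = 6.2500

y = -0.6250x + 6.2500


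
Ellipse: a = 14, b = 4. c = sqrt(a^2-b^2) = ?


c^2 = 14^2 - 4^2 = 196 - 16 = 180
c = sqrt(180) = 13.4164

c = 13.4164


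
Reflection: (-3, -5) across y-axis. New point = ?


Reflection rule for y-axis: (-x, y)
(-3, -5) -> (3, -5)

(3, -5)


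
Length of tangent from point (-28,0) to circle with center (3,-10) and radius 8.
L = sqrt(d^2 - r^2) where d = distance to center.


d = sqrt((-28-3)^2 + (0+ 10)^2) = sqrt(961+100) = 32.5730
L = sqrt(1061.0000 - 64) = sqrt(997.0000) = 31.5753

31.5753


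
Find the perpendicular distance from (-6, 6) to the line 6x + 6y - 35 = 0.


|6*(-6) + 6*6 - 35| = |-35| = 35
sqrt(36 + 36) = sqrt(72) = 8.4853
d = 35/sqrt(72) = 4.1248

4.1248


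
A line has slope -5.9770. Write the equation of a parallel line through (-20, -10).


Parallel lines have equal slopes.
m2 = -5.9770
b2 = -10 + 5.9770*(-20) = -129.5400

y = -5.9770x - 129.5400


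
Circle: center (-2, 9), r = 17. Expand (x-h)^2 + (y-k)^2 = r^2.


(x+ 2)^2 + (y-9)^2 = 17^2
D = -2h = 4, E = -2k = -18
F = h^2+k^2-r^2 = 4+81-289 = -204

x^2 + y^2 + 4x - 18y - 204 = 0


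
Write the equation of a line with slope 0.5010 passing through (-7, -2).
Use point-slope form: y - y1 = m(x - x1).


y + 2 = 0.5010(x + 7)
y = 0.5010x - 2 - 0.5010*(-7)
y = 0.5010x + 1.5070

y = 0.5010x + 1.5070


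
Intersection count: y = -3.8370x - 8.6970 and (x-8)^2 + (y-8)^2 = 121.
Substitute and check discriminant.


Substitute y = -3.8370x - 8.6970: (x-8)^2 + (-3.8370x- 8.6970-8)^2 = 121
Expand to Ax^2 + Bx + C = 0, where b-k = -16.697
A = 1+m^2 = 15.722569
B = 2(m(b-k) - h) = 2(-3.8370*(-16.697) - 8) = 112.132778
C = h^2 + (b-k)^2 - r^2 = 64 + 278.789809 - 121 = 221.789809
disc = B^2-4AC = 12573.7599 - 13948.4223 = -1374.6624
disc < 0

0 intersection points


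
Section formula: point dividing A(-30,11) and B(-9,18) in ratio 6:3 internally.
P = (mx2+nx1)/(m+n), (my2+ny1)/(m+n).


Px = (6*(-9) + 3*(-30))/9 = -144/9 = -16.0000
Py = (6*18 + 3*11)/9 = 141/9 = 15.6667

P = (-16.0000, 15.6667)


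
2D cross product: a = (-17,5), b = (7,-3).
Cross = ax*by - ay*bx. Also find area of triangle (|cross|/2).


cross = -17*(-3) - 5*7 = 51 - 35 = 16
Triangle area = |16|/2 = 16/2 = 8.0000

cross = 16, triangle area = 8.0000


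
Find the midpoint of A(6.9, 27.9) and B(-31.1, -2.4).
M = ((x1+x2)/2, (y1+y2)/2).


Mx = (6.9 - 31.1)/2 = -24.2/2 = -12.1000
My = (27.9 - 2.4)/2 = 25.5/2 = 12.7500

(-12.1000, 12.7500)


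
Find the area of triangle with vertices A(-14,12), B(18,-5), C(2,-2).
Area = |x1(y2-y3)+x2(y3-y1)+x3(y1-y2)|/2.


-14*(-5+ 2) = 42
18*(-2-12) = -252
2*(12+ 5) = 34
sum = -176
Area = |-176|/2 = 88.0000

88.0000 sq units


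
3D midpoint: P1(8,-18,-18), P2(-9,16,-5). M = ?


Mx = (8- 9)/2 = -0.5000
My = (-18+16)/2 = -1.0000
Mz = (-18- 5)/2 = -11.5000

M = (-0.5000, -1.0000, -11.5000)


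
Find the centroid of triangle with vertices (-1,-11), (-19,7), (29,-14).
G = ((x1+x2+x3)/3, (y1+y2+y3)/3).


Gx = (-1- 19+29)/3 = 9/3 = 3.0000
Gy = (-11+7- 14)/3 = -18/3 = -6.0000

G = (3.0000, -6.0000)


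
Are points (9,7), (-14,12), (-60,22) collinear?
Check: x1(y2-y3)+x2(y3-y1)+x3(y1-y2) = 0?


9*(12-22) - 14*(22-7) - 60*(7-12)
= -90 - 210 + 300 = 0

Yes, collinear (determinant = 0)


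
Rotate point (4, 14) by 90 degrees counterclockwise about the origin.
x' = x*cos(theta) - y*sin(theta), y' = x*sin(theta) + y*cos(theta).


cos(90) = 0, sin(90) = 1
x' = 4*0 - 14*1 = -14
y' = 4*1 + 14*0 = 4

(-14, 4)


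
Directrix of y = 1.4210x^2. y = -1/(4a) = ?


a = 1.4210
1/(4a) = 0.1759
directrix: y = -0.1759 = -0.1759

y = -0.1759


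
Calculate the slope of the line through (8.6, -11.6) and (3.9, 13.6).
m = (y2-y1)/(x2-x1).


dy = 13.6 + 11.6 = 25.2
dx = 3.9 - 8.6 = -4.7
m = 25.2/(-4.7) = -5.3617

m = -5.3617


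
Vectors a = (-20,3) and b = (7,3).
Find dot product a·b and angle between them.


a·b = -20*7 + 3*3 = -140 + 9 = -131
|a| = sqrt(400+9) = 20.2237
|b| = sqrt(49+9) = 7.6158
cos(theta) = -131/(sqrt(409)*sqrt(58)) = -131/sqrt(23722) = -0.850542
theta = arccos(-131/sqrt(23722)) = 148.2706 degrees

a·b = -131, theta = 148.2706 deg


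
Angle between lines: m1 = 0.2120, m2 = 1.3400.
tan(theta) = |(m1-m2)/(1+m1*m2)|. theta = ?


m1-m2 = -1.128
1+m1*m2 = 1.28408
tan(theta) = |-1.128/1.28408| = 0.878450
theta = arctan(|-1.128/1.28408|) = 41.2977 degrees (acute angle)

41.2977 degrees


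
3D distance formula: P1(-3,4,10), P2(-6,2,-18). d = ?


dx=-3, dy=-2, dz=-28
d = sqrt(9+4+784) = sqrt(797) = 28.2312

28.2312


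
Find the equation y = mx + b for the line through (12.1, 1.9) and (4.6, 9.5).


m = (7.6)/(-7.5) = -1.0133
b = y1 - m*x1 = 1.9 - (7.6*12.1)/(-7.5) = 1.9 + 12.2613 = 14.1613

y = -1.0133x + 14.1613


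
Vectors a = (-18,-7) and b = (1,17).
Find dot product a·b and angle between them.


a·b = -18*1 - 7*17 = -18 - 119 = -137
|a| = sqrt(324+49) = 19.3132
|b| = sqrt(1+289) = 17.0294
cos(theta) = -137/(sqrt(373)*sqrt(290)) = -137/sqrt(108170) = -0.416550
theta = arccos(-137/sqrt(108170)) = 114.6170 degrees

a·b = -137, theta = 114.6170 deg


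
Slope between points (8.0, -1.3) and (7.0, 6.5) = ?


dy = 6.5 + 1.3 = 7.8
dx = 7.0 - 8.0 = -1.0
m = 7.8/(-1.0) = -7.8000

m = -7.8000


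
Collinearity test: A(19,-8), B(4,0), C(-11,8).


19*(0-8) + 4*(8+ 8) - 11*(-8-0)
= -152 + 64 + 88 = 0

Yes, collinear (determinant = 0)


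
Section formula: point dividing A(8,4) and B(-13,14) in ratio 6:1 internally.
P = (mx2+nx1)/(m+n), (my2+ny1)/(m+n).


Px = (6*(-13) + 1*8)/7 = -70/7 = -10.0000
Py = (6*14 + 1*4)/7 = 88/7 = 12.5714

P = (-10.0000, 12.5714)


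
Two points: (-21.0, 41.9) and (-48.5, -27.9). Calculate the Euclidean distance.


dx = -48.5 + 21.0 = -27.5
dy = -27.9 - 41.9 = -69.8
d = sqrt(756.25 + 4872.04) = sqrt(5628.29) = 75.0219

75.0219


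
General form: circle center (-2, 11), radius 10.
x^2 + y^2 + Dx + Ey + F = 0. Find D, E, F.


(x+ 2)^2 + (y-11)^2 = 10^2
D = -2h = 4, E = -2k = -22
F = h^2+k^2-r^2 = 4+121-100 = 25

D = 4, E = -22, F = 25


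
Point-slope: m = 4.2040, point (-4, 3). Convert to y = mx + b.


y - 3 = 4.2040(x + 4)
y = 4.2040x + 3 - 4.2040*(-4)
y = 4.2040x + 19.8160

y = 4.2040x + 19.8160


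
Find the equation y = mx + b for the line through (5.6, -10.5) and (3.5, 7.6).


m = (18.1)/(-2.1) = -8.6190
b = y1 - m*x1 = -10.5 - (18.1*5.6)/(-2.1) = -10.5 + 48.2667 = 37.7667

y = -8.6190x + 37.7667


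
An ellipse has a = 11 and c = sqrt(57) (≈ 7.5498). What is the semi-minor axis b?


b^2 = 11^2 - (sqrt(57))^2 = 121 - 57 = 64
b = sqrt(64) = 8

b = 8


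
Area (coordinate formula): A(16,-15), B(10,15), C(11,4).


16*(15-4) = 176
10*(4+ 15) = 190
11*(-15-15) = -330
sum = 36
Area = |36|/2 = 18.0000

18.0000 sq units


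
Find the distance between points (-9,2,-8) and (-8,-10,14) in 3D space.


dx=1, dy=-12, dz=22
d = sqrt(1+144+484) = sqrt(629) = 25.0799

25.0799


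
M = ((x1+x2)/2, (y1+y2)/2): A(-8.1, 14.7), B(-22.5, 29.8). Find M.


Mx = (-8.1 - 22.5)/2 = -30.6/2 = -15.3000
My = (14.7 + 29.8)/2 = 44.5/2 = 22.2500

(-15.3000, 22.2500)


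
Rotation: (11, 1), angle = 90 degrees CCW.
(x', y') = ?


cos(90) = 0, sin(90) = 1
x' = 11*0 - 1*1 = -1
y' = 11*1 + 1*0 = 11

(-1, 11)


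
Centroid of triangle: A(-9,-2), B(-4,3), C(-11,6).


Gx = (-9- 4- 11)/3 = -24/3 = -8.0000
Gy = (-2+3+6)/3 = 7/3 = 2.3333

G = (-8.0000, 2.3333)


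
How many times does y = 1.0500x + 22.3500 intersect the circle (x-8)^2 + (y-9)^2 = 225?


Substitute y = 1.0500x + 22.3500: (x-8)^2 + (1.0500x+22.3500-9)^2 = 225
Expand to Ax^2 + Bx + C = 0, where b-k = 13.35
A = 1+m^2 = 2.1025
B = 2(m(b-k) - h) = 2(1.0500*13.35 - 8) = 12.035
C = h^2 + (b-k)^2 - r^2 = 64 + 178.2225 - 225 = 17.2225
disc = B^2-4AC = 144.8412 - 144.8412 = 0
disc = 0

1 intersection point (tangent)


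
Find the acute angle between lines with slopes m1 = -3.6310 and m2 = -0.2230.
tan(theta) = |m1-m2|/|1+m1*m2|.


m1-m2 = -3.408
1+m1*m2 = 1.809713
tan(theta) = |-3.408/1.809713| = 1.883172
theta = arctan(|-3.408/1.809713|) = 62.0308 degrees (acute angle)

62.0308 degrees


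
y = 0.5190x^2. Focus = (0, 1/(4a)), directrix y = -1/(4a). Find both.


a = 0.5190
1/(4a) = 0.4817
Focus = (0, 0.4817)
Directrix: y = -0.4817

Focus = (0, 0.4817), Directrix: y = -0.4817


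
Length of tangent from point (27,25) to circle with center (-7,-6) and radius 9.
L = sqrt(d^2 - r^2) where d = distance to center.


d = sqrt((27+ 7)^2 + (25+ 6)^2) = sqrt(1156+961) = 46.0109
L = sqrt(2117.0000 - 81) = sqrt(2036.0000) = 45.1221

45.1221


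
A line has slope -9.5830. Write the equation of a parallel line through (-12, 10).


Parallel lines have equal slopes.
m2 = -9.5830
b2 = 10 + 9.5830*(-12) = -104.9960

y = -9.5830x - 104.9960


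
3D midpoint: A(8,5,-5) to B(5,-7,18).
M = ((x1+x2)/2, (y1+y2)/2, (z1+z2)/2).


Mx = (8+5)/2 = 6.5000
My = (5- 7)/2 = -1.0000
Mz = (-5+18)/2 = 6.5000

M = (6.5000, -1.0000, 6.5000)


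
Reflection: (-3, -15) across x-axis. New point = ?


Reflection rule for x-axis: (x, -y)
(-3, -15) -> (-3, 15)

(-3, 15)


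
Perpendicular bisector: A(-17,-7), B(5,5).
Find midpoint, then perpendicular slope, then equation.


Midpoint = (-6, -1)
Slope of AB = dy/dx = 12/22 = 0.5455
Perp slope = -dx/dy = -22/12 = -1.8333
b = My - (perp slope)*Mx = -1 + (22*(-6))/12 = -1 - 11.0000 = -12.0000

y = -1.8333x - 12.0000


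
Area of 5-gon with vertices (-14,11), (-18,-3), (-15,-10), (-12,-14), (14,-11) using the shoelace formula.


sum(xi*y_{i+1}) = -14*(-3) - 18*(-10) - 15*(-14) - 12*(-11) + 14*11 = 718
sum(yi*x_{i+1}) = 11*(-18) - 3*(-15) - 10*(-12) - 14*14 - 11*(-14) = -75
Area = |718 + 75|/2 = 793/2 = 396.5000

396.5000 sq units


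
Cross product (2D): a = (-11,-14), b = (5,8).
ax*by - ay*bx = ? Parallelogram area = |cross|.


cross = -11*8 + 14*5 = -88 + 70 = -18
Parallelogram area = |-18| = 18

cross = -18, parallelogram area = 18


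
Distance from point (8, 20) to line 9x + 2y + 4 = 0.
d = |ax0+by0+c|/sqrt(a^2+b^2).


|9*8 + 2*20 + 4| = |116| = 116
sqrt(81 + 4) = sqrt(85) = 9.2195
d = 116/sqrt(85) = 12.5820

12.5820


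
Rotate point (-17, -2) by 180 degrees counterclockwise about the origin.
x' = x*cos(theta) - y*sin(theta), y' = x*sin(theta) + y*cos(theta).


cos(180) = -1, sin(180) = 0
x' = -17*(-1) + 2*0 = 17
y' = -17*0 - 2*(-1) = 2

(17, 2)


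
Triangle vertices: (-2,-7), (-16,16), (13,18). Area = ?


-2*(16-18) = 4
-16*(18+ 7) = -400
13*(-7-16) = -299
sum = -695
Area = |-695|/2 = 347.5000

347.5000 sq units


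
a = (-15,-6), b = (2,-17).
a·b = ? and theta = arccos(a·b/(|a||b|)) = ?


a·b = -15*2 - 6*(-17) = -30 + 102 = 72
|a| = sqrt(225+36) = 16.1555
|b| = sqrt(4+289) = 17.1172
cos(theta) = 72/(sqrt(261)*sqrt(293)) = 72/sqrt(76473) = 0.260362
theta = arccos(72/sqrt(76473)) = 74.9084 degrees

a·b = 72, theta = 74.9084 deg


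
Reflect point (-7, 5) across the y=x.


Reflection rule for y=x: (y, x)
(-7, 5) -> (5, -7)

(5, -7)


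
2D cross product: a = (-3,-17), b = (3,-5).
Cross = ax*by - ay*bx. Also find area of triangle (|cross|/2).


cross = -3*(-5) + 17*3 = 15 + 51 = 66
Triangle area = |66|/2 = 66/2 = 33.0000

cross = 66, triangle area = 33.0000


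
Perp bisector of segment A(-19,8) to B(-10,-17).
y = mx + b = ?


Midpoint = (-14.5, -4.5)
Slope of AB = dy/dx = -25/9 = -2.7778
Perp slope = -dx/dy = 9/25 = 0.3600
b = My - (perp slope)*Mx = -4.5 + (9*(-14.5))/(-25) = -4.5 + 5.2200 = 0.7200

y = 0.3600x + 0.7200


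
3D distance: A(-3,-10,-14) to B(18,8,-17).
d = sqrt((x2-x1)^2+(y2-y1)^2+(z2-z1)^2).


dx=21, dy=18, dz=-3
d = sqrt(441+324+9) = sqrt(774) = 27.8209

27.8209


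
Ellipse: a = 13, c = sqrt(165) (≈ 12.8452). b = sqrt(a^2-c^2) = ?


b^2 = 13^2 - (sqrt(165))^2 = 169 - 165 = 4
b = sqrt(4) = 2

b = 2


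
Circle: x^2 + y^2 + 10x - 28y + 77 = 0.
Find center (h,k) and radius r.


h = -D/2 = -10/2 = -5
k = -E/2 = 28/2 = 14
r^2 = h^2 + k^2 - F = 25 + 196 - 77 = 144
r = 12

Center (-5, 14), radius = 12


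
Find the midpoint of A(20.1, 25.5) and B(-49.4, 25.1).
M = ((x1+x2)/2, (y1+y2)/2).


Mx = (20.1 - 49.4)/2 = -29.3/2 = -14.6500
My = (25.5 + 25.1)/2 = 50.6/2 = 25.3000

(-14.6500, 25.3000)


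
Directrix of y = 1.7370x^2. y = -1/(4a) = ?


a = 1.7370
1/(4a) = 0.1439
directrix: y = -0.1439 = -0.1439

y = -0.1439


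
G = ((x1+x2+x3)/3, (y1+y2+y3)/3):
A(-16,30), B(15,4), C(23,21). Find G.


Gx = (-16+15+23)/3 = 22/3 = 7.3333
Gy = (30+4+21)/3 = 55/3 = 18.3333

G = (7.3333, 18.3333)


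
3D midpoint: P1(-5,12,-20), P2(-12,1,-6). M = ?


Mx = (-5- 12)/2 = -8.5000
My = (12+1)/2 = 6.5000
Mz = (-20- 6)/2 = -13.0000

M = (-8.5000, 6.5000, -13.0000)


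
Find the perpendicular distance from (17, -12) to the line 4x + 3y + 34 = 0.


|4*17 + 3*(-12) + 34| = |66| = 66
sqrt(16 + 9) = sqrt(25) = 5.0000
d = 66/sqrt(25) = 13.2000

13.2000


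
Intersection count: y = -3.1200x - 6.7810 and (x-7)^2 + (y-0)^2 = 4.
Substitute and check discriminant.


Substitute y = -3.1200x - 6.7810: (x-7)^2 + (-3.1200x- 6.7810-0)^2 = 4
Expand to Ax^2 + Bx + C = 0, where b-k = -6.781
A = 1+m^2 = 10.7344
B = 2(m(b-k) - h) = 2(-3.1200*(-6.781) - 7) = 28.31344
C = h^2 + (b-k)^2 - r^2 = 49 + 45.981961 - 4 = 90.981961
disc = B^2-4AC = 801.6509 - 3906.5470 = -3104.8961
disc < 0

0 intersection points


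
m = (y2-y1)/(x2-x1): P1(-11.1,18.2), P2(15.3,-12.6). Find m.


dy = -12.6 - 18.2 = -30.8
dx = 15.3 + 11.1 = 26.4
m = -30.8/26.4 = -1.1667

m = -1.1667


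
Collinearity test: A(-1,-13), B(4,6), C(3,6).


-1*(6-6) + 4*(6+ 13) + 3*(-13-6)
= 0 + 76 - 57 = 19

No, not collinear (determinant = 19)


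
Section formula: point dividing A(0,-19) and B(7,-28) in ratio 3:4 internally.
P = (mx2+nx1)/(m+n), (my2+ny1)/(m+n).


Px = (3*7 + 4*0)/7 = 21/7 = 3.0000
Py = (3*(-28) + 4*(-19))/7 = -160/7 = -22.8571

P = (3.0000, -22.8571)


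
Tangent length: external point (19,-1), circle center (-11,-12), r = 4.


d = sqrt((19+ 11)^2 + (-1+ 12)^2) = sqrt(900+121) = 31.9531
L = sqrt(1021.0000 - 16) = sqrt(1005.0000) = 31.7017

31.7017


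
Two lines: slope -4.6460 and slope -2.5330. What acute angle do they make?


m1-m2 = -2.113
1+m1*m2 = 12.768318
tan(theta) = |-2.113/12.768318| = 0.165488
theta = arctan(|-2.113/12.768318|) = 9.3966 degrees (acute angle)

9.3966 degrees


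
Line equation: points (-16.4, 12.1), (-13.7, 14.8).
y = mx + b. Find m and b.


m = (2.7)/(2.7) = 1.0000
b = y1 - m*x1 = 12.1 - (2.7*(-16.4))/(2.7) = 12.1 + 16.4000 = 28.5000

y = 1.0000x + 28.5000


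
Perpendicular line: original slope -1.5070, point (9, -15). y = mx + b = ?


Perpendicular slope = -1/m1 = -1/(-1.5070) = 0.6636
b2 = y0 - m2*x0 = -15 + 9/(-1.5070) = -15 - 5.9721 = -20.9721

y = 0.6636x - 20.9721


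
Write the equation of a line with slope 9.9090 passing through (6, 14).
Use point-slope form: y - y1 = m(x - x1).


y - 14 = 9.9090(x - 6)
y = 9.9090x + 14 - 9.9090*6
y = 9.9090x - 45.4540

y = 9.9090x - 45.4540


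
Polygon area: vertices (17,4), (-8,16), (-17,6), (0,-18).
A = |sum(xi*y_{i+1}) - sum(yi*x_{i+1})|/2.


sum(xi*y_{i+1}) = 17*16 - 8*6 - 17*(-18) + 0*4 = 530
sum(yi*x_{i+1}) = 4*(-8) + 16*(-17) + 6*0 - 18*17 = -610
Area = |530 + 610|/2 = 1140/2 = 570.0000

570.0000 sq units


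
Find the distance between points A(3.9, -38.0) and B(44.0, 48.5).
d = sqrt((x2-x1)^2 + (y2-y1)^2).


dx = 44.0 - 3.9 = 40.1
dy = 48.5 + 38.0 = 86.5
d = sqrt(1608.01 + 7482.25) = sqrt(9090.26) = 95.3429

95.3429


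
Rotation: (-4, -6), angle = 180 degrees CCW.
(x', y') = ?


cos(180) = -1, sin(180) = 0
x' = -4*(-1) + 6*0 = 4
y' = -4*0 - 6*(-1) = 6

(4, 6)


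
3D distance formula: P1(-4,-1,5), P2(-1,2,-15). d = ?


dx=3, dy=3, dz=-20
d = sqrt(9+9+400) = sqrt(418) = 20.4450

20.4450


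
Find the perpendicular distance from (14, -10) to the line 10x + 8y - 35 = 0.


|10*14 + 8*(-10) - 35| = |25| = 25
sqrt(100 + 64) = sqrt(164) = 12.8062
d = 25/sqrt(164) = 1.9522

1.9522


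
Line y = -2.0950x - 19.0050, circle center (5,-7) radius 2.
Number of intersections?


Substitute y = -2.0950x - 19.0050: (x-5)^2 + (-2.0950x- 19.0050+ 7)^2 = 4
Expand to Ax^2 + Bx + C = 0, where b-k = -12.005
A = 1+m^2 = 5.389025
B = 2(m(b-k) - h) = 2(-2.0950*(-12.005) - 5) = 40.30095
C = h^2 + (b-k)^2 - r^2 = 25 + 144.120025 - 4 = 165.120025
disc = B^2-4AC = 1624.1666 - 3559.3438 = -1935.1772
disc < 0

0 intersection points


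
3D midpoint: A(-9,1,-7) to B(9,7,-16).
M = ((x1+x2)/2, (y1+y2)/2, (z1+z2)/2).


Mx = (-9+9)/2 = 0
My = (1+7)/2 = 4.0000
Mz = (-7- 16)/2 = -11.5000

M = (0, 4.0000, -11.5000)


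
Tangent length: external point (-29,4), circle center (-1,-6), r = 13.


d = sqrt((-29+ 1)^2 + (4+ 6)^2) = sqrt(784+100) = 29.7321
L = sqrt(884.0000 - 169) = sqrt(715.0000) = 26.7395

26.7395


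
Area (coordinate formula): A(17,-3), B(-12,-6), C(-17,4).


17*(-6-4) = -170
-12*(4+ 3) = -84
-17*(-3+ 6) = -51
sum = -305
Area = |-305|/2 = 152.5000

152.5000 sq units


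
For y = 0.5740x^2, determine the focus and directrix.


a = 0.5740
1/(4a) = 0.4355
Focus = (0, 0.4355)
Directrix: y = -0.4355

Focus = (0, 0.4355), Directrix: y = -0.4355


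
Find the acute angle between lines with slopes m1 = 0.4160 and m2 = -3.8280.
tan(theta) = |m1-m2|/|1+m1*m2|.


m1-m2 = 4.244
1+m1*m2 = -0.592448
tan(theta) = |4.244/(-0.592448)| = 7.163498
theta = arctan(|4.244/(-0.592448)|) = 82.0531 degrees (acute angle)

82.0531 degrees


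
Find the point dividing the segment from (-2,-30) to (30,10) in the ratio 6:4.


Px = (6*30 + 4*(-2))/10 = 172/10 = 17.2000
Py = (6*10 + 4*(-30))/10 = -60/10 = -6.0000

P = (17.2000, -6.0000)


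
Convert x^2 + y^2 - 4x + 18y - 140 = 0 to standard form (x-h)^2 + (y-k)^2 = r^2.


h = -D/2 = 4/2 = 2
k = -E/2 = -18/2 = -9
r^2 = h^2 + k^2 - F = 4 + 81 + 140 = 225
r = 15

Center (2, -9), radius = 15


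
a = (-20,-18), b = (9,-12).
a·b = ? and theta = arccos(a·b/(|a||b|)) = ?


a·b = -20*9 - 18*(-12) = -180 + 216 = 36
|a| = sqrt(400+324) = 26.9072
|b| = sqrt(81+144) = 15.0000
cos(theta) = 36/(sqrt(724)*sqrt(225)) = 36/sqrt(162900) = 0.089195
theta = arccos(36/sqrt(162900)) = 84.8827 degrees

a·b = 36, theta = 84.8827 deg


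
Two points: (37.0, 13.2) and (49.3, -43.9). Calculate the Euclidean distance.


dx = 49.3 - 37.0 = 12.3
dy = -43.9 - 13.2 = -57.1
d = sqrt(151.29 + 3260.41) = sqrt(3411.7) = 58.4098

58.4098


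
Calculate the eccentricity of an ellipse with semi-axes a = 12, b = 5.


c = sqrt(144-25) = sqrt(119) = 10.9087
e = c/a = sqrt(119)/12 = 0.9091

e = 0.9091


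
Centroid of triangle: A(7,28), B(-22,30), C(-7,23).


Gx = (7- 22- 7)/3 = -22/3 = -7.3333
Gy = (28+30+23)/3 = 81/3 = 27.0000

G = (-7.3333, 27.0000)


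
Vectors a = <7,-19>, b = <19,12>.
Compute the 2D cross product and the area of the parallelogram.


cross = 7*12 + 19*19 = 84 + 361 = 445
Parallelogram area = |445| = 445

cross = 445, parallelogram area = 445


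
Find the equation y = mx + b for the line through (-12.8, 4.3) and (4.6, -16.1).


m = (-20.4)/(17.4) = -1.1724
b = y1 - m*x1 = 4.3 - (-20.4*(-12.8))/(17.4) = 4.3 - 15.0069 = -10.7069

y = -1.1724x - 10.7069


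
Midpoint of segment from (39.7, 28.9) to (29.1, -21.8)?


Mx = (39.7 + 29.1)/2 = 68.8/2 = 34.4000
My = (28.9 - 21.8)/2 = 7.1/2 = 3.5500

(34.4000, 3.5500)


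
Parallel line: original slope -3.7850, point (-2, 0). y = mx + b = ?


Parallel lines have equal slopes.
m2 = -3.7850
b2 = 0 + 3.7850*(-2) = -7.5700

y = -3.7850x - 7.5700


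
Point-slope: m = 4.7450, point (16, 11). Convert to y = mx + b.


y - 11 = 4.7450(x - 16)
y = 4.7450x + 11 - 4.7450*16
y = 4.7450x - 64.9200

y = 4.7450x - 64.9200


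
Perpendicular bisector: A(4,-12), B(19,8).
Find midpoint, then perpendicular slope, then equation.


Midpoint = (11.5, -2)
Slope of AB = dy/dx = 20/15 = 1.3333
Perp slope = -dx/dy = -15/20 = -0.7500
b = My - (perp slope)*Mx = -2 + (15*11.5)/20 = -2 + 8.6250 = 6.6250

y = -0.7500x + 6.6250


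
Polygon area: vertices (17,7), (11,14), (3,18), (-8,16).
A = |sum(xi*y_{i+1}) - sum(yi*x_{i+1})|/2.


sum(xi*y_{i+1}) = 17*14 + 11*18 + 3*16 - 8*7 = 428
sum(yi*x_{i+1}) = 7*11 + 14*3 + 18*(-8) + 16*17 = 247
Area = |428 - 247|/2 = 181/2 = 90.5000

90.5000 sq units


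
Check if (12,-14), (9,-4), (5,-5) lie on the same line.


12*(-4+ 5) + 9*(-5+ 14) + 5*(-14+ 4)
= 12 + 81 - 50 = 43

No, not collinear (determinant = 43)


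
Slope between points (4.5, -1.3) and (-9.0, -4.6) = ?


dy = -4.6 + 1.3 = -3.3
dx = -9.0 - 4.5 = -13.5
m = -3.3/(-13.5) = 0.2444

m = 0.2444


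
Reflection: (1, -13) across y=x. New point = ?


Reflection rule for y=x: (y, x)
(1, -13) -> (-13, 1)

(-13, 1)


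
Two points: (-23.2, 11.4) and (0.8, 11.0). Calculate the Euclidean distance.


dx = 0.8 + 23.2 = 24.0
dy = 11.0 - 11.4 = -0.4
d = sqrt(576.0 + 0.16) = sqrt(576.16) = 24.0033

24.0033


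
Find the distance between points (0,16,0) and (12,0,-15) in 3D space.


dx=12, dy=-16, dz=-15
d = sqrt(144+256+225) = sqrt(625) = 25.0000

25.0000


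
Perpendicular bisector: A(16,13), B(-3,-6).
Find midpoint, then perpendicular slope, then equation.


Midpoint = (6.5, 3.5)
Slope of AB = dy/dx = -19/(-19) = 1.0000
Perp slope = -dx/dy = -19/19 = -1.0000
b = My - (perp slope)*Mx = 3.5 + (-19*6.5)/(-19) = 3.5 + 6.5000 = 10.0000

y = -1.0000x + 10.0000


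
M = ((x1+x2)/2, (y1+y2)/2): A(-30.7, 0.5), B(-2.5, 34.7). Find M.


Mx = (-30.7 - 2.5)/2 = -33.2/2 = -16.6000
My = (0.5 + 34.7)/2 = 35.2/2 = 17.6000

(-16.6000, 17.6000)


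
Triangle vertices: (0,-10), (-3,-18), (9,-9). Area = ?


0*(-18+ 9) = 0
-3*(-9+ 10) = -3
9*(-10+ 18) = 72
sum = 69
Area = |69|/2 = 34.5000

34.5000 sq units


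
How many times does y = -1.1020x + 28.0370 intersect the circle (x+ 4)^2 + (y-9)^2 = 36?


Substitute y = -1.1020x + 28.0370: (x+ 4)^2 + (-1.1020x+28.0370-9)^2 = 36
Expand to Ax^2 + Bx + C = 0, where b-k = 19.037
A = 1+m^2 = 2.214404
B = 2(m(b-k) - h) = 2(-1.1020*19.037 + 4) = -33.957548
C = h^2 + (b-k)^2 - r^2 = 16 + 362.407369 - 36 = 342.407369
disc = B^2-4AC = 1153.1151 - 3032.9130 = -1879.7979
disc < 0

0 intersection points


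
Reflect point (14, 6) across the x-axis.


Reflection rule for x-axis: (x, -y)
(14, 6) -> (14, -6)

(14, -6)


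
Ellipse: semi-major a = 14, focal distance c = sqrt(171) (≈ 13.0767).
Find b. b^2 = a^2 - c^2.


b^2 = 14^2 - (sqrt(171))^2 = 196 - 171 = 25
b = sqrt(25) = 5

b = 5


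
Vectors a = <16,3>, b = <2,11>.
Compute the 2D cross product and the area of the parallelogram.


cross = 16*11 - 3*2 = 176 - 6 = 170
Parallelogram area = |170| = 170

cross = 170, parallelogram area = 170


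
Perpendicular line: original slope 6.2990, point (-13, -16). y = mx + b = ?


Perpendicular slope = -1/m1 = -1/6.2990 = -0.1588
b2 = y0 - m2*x0 = -16 - 13/6.2990 = -16 - 2.0638 = -18.0638

y = -0.1588x - 18.0638


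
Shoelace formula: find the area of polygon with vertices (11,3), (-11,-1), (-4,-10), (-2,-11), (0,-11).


sum(xi*y_{i+1}) = 11*(-1) - 11*(-10) - 4*(-11) - 2*(-11) + 0*3 = 165
sum(yi*x_{i+1}) = 3*(-11) - 1*(-4) - 10*(-2) - 11*0 - 11*11 = -130
Area = |165 + 130|/2 = 295/2 = 147.5000

147.5000 sq units


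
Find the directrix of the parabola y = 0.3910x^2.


a = 0.3910
1/(4a) = 0.6394
directrix: y = -0.6394 = -0.6394

y = -0.6394


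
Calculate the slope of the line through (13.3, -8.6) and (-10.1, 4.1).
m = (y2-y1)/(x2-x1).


dy = 4.1 + 8.6 = 12.7
dx = -10.1 - 13.3 = -23.4
m = 12.7/(-23.4) = -0.5427

m = -0.5427


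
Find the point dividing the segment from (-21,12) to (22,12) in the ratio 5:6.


Px = (5*22 + 6*(-21))/11 = -16/11 = -1.4545
Py = (5*12 + 6*12)/11 = 132/11 = 12.0000

P = (-1.4545, 12.0000)


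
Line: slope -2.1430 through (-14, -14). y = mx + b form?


y + 14 = -2.1430(x + 14)
y = -2.1430x - 14 + 2.1430*(-14)
y = -2.1430x - 44.0020

y = -2.1430x - 44.0020


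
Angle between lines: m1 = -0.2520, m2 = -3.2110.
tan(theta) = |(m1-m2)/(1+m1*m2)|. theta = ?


m1-m2 = 2.959
1+m1*m2 = 1.809172
tan(theta) = |2.959/1.809172| = 1.635555
theta = arctan(|2.959/1.809172|) = 58.5578 degrees (acute angle)

58.5578 degrees


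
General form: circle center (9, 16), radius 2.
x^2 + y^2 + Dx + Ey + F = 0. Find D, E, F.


(x-9)^2 + (y-16)^2 = 2^2
D = -2h = -18, E = -2k = -32
F = h^2+k^2-r^2 = 81+256-4 = 333

D = -18, E = -32, F = 333


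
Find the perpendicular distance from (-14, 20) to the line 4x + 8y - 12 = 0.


|4*(-14) + 8*20 - 12| = |92| = 92
sqrt(16 + 64) = sqrt(80) = 8.9443
d = 92/sqrt(80) = 10.2859

10.2859


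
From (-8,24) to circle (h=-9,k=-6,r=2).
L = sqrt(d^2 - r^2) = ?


d = sqrt((-8+ 9)^2 + (24+ 6)^2) = sqrt(1+900) = 30.0167
L = sqrt(901.0000 - 4) = sqrt(897.0000) = 29.9500

29.9500


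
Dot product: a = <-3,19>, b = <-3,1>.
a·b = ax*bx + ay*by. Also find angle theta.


a·b = -3*(-3) + 19*1 = 9 + 19 = 28
|a| = sqrt(9+361) = 19.2354
|b| = sqrt(9+1) = 3.1623
cos(theta) = 28/(sqrt(370)*sqrt(10)) = 28/sqrt(3700) = 0.460317
theta = arccos(28/sqrt(3700)) = 62.5924 degrees

a·b = 28, theta = 62.5924 deg


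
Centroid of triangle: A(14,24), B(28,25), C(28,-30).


Gx = (14+28+28)/3 = 70/3 = 23.3333
Gy = (24+25- 30)/3 = 19/3 = 6.3333

G = (23.3333, 6.3333)


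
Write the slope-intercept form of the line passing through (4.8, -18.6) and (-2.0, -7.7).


m = (10.9)/(-6.8) = -1.6029
b = y1 - m*x1 = -18.6 - (10.9*4.8)/(-6.8) = -18.6 + 7.6941 = -10.9059

y = -1.6029x - 10.9059


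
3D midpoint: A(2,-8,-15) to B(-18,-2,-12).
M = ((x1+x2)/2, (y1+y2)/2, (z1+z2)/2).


Mx = (2- 18)/2 = -8.0000
My = (-8- 2)/2 = -5.0000
Mz = (-15- 12)/2 = -13.5000

M = (-8.0000, -5.0000, -13.5000)


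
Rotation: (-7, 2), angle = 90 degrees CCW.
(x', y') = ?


cos(90) = 0, sin(90) = 1
x' = -7*0 - 2*1 = -2
y' = -7*1 + 2*0 = -7

(-2, -7)


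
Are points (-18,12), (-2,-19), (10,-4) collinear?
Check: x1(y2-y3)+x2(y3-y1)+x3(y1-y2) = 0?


-18*(-19+ 4) - 2*(-4-12) + 10*(12+ 19)
= 270 + 32 + 310 = 612

No, not collinear (determinant = 612)


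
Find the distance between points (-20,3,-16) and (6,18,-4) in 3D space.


dx=26, dy=15, dz=12
d = sqrt(676+225+144) = sqrt(1045) = 32.3265

32.3265


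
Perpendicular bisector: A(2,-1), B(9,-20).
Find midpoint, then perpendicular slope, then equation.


Midpoint = (5.5, -10.5)
Slope of AB = dy/dx = -19/7 = -2.7143
Perp slope = -dx/dy = 7/19 = 0.3684
b = My - (perp slope)*Mx = -10.5 + (7*5.5)/(-19) = -10.5 - 2.0263 = -12.5263

y = 0.3684x - 12.5263


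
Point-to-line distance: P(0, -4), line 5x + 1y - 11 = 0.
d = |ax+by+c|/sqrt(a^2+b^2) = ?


|5*0 + 1*(-4) - 11| = |-15| = 15
sqrt(25 + 1) = sqrt(26) = 5.0990
d = 15/sqrt(26) = 2.9417

2.9417


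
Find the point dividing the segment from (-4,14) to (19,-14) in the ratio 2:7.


Px = (2*19 + 7*(-4))/9 = 10/9 = 1.1111
Py = (2*(-14) + 7*14)/9 = 70/9 = 7.7778

P = (1.1111, 7.7778)


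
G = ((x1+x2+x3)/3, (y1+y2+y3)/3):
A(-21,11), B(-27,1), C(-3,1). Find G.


Gx = (-21- 27- 3)/3 = -51/3 = -17.0000
Gy = (11+1+1)/3 = 13/3 = 4.3333

G = (-17.0000, 4.3333)


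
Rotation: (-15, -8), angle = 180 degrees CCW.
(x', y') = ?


cos(180) = -1, sin(180) = 0
x' = -15*(-1) + 8*0 = 15
y' = -15*0 - 8*(-1) = 8

(15, 8)


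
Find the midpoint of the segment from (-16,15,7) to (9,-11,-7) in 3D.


Mx = (-16+9)/2 = -3.5000
My = (15- 11)/2 = 2.0000
Mz = (7- 7)/2 = 0

M = (-3.5000, 2.0000, 0)


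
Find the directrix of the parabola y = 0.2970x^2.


a = 0.2970
1/(4a) = 0.8418
directrix: y = -0.8418 = -0.8418

y = -0.8418


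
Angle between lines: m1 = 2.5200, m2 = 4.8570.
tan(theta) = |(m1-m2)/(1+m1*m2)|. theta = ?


m1-m2 = -2.337
1+m1*m2 = 13.23964
tan(theta) = |-2.337/13.23964| = 0.176515
theta = arctan(|-2.337/13.23964|) = 10.0105 degrees (acute angle)

10.0105 degrees


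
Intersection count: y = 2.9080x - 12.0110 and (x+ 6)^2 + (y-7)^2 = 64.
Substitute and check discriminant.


Substitute y = 2.9080x - 12.0110: (x+ 6)^2 + (2.9080x- 12.0110-7)^2 = 64
Expand to Ax^2 + Bx + C = 0, where b-k = -19.011
A = 1+m^2 = 9.456464
B = 2(m(b-k) - h) = 2(2.9080*(-19.011) + 6) = -98.567976
C = h^2 + (b-k)^2 - r^2 = 36 + 361.418121 - 64 = 333.418121
disc = B^2-4AC = 9715.6459 - 12611.8258 = -2896.1799
disc < 0

0 intersection points


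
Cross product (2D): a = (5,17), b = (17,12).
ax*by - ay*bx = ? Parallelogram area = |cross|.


cross = 5*12 - 17*17 = 60 - 289 = -229
Parallelogram area = |-229| = 229

cross = -229, parallelogram area = 229


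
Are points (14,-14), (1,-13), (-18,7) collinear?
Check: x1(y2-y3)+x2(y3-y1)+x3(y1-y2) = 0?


14*(-13-7) + 1*(7+ 14) - 18*(-14+ 13)
= -280 + 21 + 18 = -241

No, not collinear (determinant = -241)


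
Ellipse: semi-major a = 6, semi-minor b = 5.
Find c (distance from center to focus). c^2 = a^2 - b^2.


c^2 = 6^2 - 5^2 = 36 - 25 = 11
c = sqrt(11) = 3.3166

c = 3.3166


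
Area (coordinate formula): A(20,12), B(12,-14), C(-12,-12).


20*(-14+ 12) = -40
12*(-12-12) = -288
-12*(12+ 14) = -312
sum = -640
Area = |-640|/2 = 320.0000

320.0000 sq units


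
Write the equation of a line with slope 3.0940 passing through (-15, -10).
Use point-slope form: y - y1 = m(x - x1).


y + 10 = 3.0940(x + 15)
y = 3.0940x - 10 - 3.0940*(-15)
y = 3.0940x + 36.4100

y = 3.0940x + 36.4100


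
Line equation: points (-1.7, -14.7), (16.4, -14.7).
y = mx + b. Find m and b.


m = (0.0)/(18.1) = 0
b = y1 - m*x1 = -14.7 - (0.0*(-1.7))/(18.1) = -14.7 - 0 = -14.7000

y = 0x - 14.7000


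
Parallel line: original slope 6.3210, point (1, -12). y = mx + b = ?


Parallel lines have equal slopes.
m2 = 6.3210
b2 = -12 - 6.3210*1 = -18.3210

y = 6.3210x - 18.3210


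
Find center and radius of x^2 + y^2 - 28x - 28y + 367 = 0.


h = -D/2 = 28/2 = 14
k = -E/2 = 28/2 = 14
r^2 = h^2 + k^2 - F = 196 + 196 - 367 = 25
r = 5

Center (14, 14), radius = 5


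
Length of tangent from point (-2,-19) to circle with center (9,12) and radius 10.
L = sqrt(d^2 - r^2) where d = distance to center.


d = sqrt((-2-9)^2 + (-19-12)^2) = sqrt(121+961) = 32.8938
L = sqrt(1082.0000 - 100) = sqrt(982.0000) = 31.3369

31.3369


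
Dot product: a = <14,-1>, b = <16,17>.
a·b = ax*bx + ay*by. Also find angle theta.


a·b = 14*16 - 1*17 = 224 - 17 = 207
|a| = sqrt(196+1) = 14.0357
|b| = sqrt(256+289) = 23.3452
cos(theta) = 207/(sqrt(197)*sqrt(545)) = 207/sqrt(107365) = 0.631741
theta = arccos(207/sqrt(107365)) = 50.8213 degrees

a·b = 207, theta = 50.8213 deg


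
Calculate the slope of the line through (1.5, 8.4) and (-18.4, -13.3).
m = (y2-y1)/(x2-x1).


dy = -13.3 - 8.4 = -21.7
dx = -18.4 - 1.5 = -19.9
m = -21.7/(-19.9) = 1.0905

m = 1.0905


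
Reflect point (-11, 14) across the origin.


Reflection rule for origin: (-x, -y)
(-11, 14) -> (11, -14)

(11, -14)


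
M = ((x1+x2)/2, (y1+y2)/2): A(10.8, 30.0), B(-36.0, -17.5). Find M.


Mx = (10.8 - 36.0)/2 = -25.2/2 = -12.6000
My = (30.0 - 17.5)/2 = 12.5/2 = 6.2500

(-12.6000, 6.2500)


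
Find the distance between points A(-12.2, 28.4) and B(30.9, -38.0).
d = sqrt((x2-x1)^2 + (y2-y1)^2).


dx = 30.9 + 12.2 = 43.1
dy = -38.0 - 28.4 = -66.4
d = sqrt(1857.61 + 4408.96) = sqrt(6266.57) = 79.1617

79.1617


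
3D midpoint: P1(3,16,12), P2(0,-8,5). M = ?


Mx = (3+0)/2 = 1.5000
My = (16- 8)/2 = 4.0000
Mz = (12+5)/2 = 8.5000

M = (1.5000, 4.0000, 8.5000)


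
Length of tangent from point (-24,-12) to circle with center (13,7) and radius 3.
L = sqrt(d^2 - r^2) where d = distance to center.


d = sqrt((-24-13)^2 + (-12-7)^2) = sqrt(1369+361) = 41.5933
L = sqrt(1730.0000 - 9) = sqrt(1721.0000) = 41.4849

41.4849


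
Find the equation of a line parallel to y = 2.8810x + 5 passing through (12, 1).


Parallel lines have equal slopes.
m2 = 2.8810
b2 = 1 - 2.8810*12 = -33.5720

y = 2.8810x - 33.5720


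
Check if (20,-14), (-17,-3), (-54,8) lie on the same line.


20*(-3-8) - 17*(8+ 14) - 54*(-14+ 3)
= -220 - 374 + 594 = 0

Yes, collinear (determinant = 0)


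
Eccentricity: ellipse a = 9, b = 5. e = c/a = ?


c = sqrt(81-25) = sqrt(56) = 7.4833
e = c/a = sqrt(56)/9 = 0.8315

e = 0.8315


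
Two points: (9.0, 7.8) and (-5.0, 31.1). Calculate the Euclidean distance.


dx = -5.0 - 9.0 = -14.0
dy = 31.1 - 7.8 = 23.3
d = sqrt(196.0 + 542.89) = sqrt(738.89) = 27.1825

27.1825


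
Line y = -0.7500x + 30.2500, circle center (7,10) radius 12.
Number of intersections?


Substitute y = -0.7500x + 30.2500: (x-7)^2 + (-0.7500x+30.2500-10)^2 = 144
Expand to Ax^2 + Bx + C = 0, where b-k = 20.25
A = 1+m^2 = 1.5625
B = 2(m(b-k) - h) = 2(-0.7500*20.25 - 7) = -44.375
C = h^2 + (b-k)^2 - r^2 = 49 + 410.0625 - 144 = 315.0625
disc = B^2-4AC = 1969.1406 - 1969.1406 = 0
disc = 0

1 intersection point (tangent)


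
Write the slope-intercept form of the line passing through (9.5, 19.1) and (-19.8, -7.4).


m = (-26.5)/(-29.3) = 0.9044
b = y1 - m*x1 = 19.1 - (-26.5*9.5)/(-29.3) = 19.1 - 8.5922 = 10.5078

y = 0.9044x + 10.5078


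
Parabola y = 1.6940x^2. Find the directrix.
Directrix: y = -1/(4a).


a = 1.6940
1/(4a) = 0.1476
directrix: y = -0.1476 = -0.1476

y = -0.1476


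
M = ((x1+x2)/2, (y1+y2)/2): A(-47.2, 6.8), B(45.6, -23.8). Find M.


Mx = (-47.2 + 45.6)/2 = -1.6/2 = -0.8000
My = (6.8 - 23.8)/2 = -17.0/2 = -8.5000

(-0.8000, -8.5000)


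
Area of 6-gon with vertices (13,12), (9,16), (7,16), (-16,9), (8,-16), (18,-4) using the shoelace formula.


sum(xi*y_{i+1}) = 13*16 + 9*16 + 7*9 - 16*(-16) + 8*(-4) + 18*12 = 855
sum(yi*x_{i+1}) = 12*9 + 16*7 + 16*(-16) + 9*8 - 16*18 - 4*13 = -304
Area = |855 + 304|/2 = 1159/2 = 579.5000

579.5000 sq units


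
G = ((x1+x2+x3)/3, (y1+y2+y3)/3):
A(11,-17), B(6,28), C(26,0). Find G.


Gx = (11+6+26)/3 = 43/3 = 14.3333
Gy = (-17+28+0)/3 = 11/3 = 3.6667

G = (14.3333, 3.6667)


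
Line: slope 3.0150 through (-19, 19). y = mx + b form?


y - 19 = 3.0150(x + 19)
y = 3.0150x + 19 - 3.0150*(-19)
y = 3.0150x + 76.2850

y = 3.0150x + 76.2850


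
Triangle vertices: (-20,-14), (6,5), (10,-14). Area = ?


-20*(5+ 14) = -380
6*(-14+ 14) = 0
10*(-14-5) = -190
sum = -570
Area = |-570|/2 = 285.0000

285.0000 sq units


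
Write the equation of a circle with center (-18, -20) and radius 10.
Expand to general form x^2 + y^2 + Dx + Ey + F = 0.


(x+ 18)^2 + (y+ 20)^2 = 10^2
D = -2h = 36, E = -2k = 40
F = h^2+k^2-r^2 = 324+400-100 = 624

x^2 + y^2 + 36x + 40y + 624 = 0


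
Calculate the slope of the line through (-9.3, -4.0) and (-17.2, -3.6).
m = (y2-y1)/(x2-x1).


dy = -3.6 + 4.0 = 0.4
dx = -17.2 + 9.3 = -7.9
m = 0.4/(-7.9) = -0.0506

m = -0.0506


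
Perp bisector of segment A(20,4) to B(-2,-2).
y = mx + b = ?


Midpoint = (9, 1)
Slope of AB = dy/dx = -6/(-22) = 0.2727
Perp slope = -dx/dy = -22/6 = -3.6667
b = My - (perp slope)*Mx = 1 + (-22*9)/(-6) = 1 + 33.0000 = 34.0000

y = -3.6667x + 34.0000


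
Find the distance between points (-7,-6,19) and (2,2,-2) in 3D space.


dx=9, dy=8, dz=-21
d = sqrt(81+64+441) = sqrt(586) = 24.2074

24.2074


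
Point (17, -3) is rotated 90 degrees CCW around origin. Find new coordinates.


cos(90) = 0, sin(90) = 1
x' = 17*0 + 3*1 = 3
y' = 17*1 - 3*0 = 17

(3, 17)


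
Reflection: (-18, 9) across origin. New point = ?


Reflection rule for origin: (-x, -y)
(-18, 9) -> (18, -9)

(18, -9)


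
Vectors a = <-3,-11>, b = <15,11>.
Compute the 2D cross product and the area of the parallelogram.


cross = -3*11 + 11*15 = -33 + 165 = 132
Parallelogram area = |132| = 132

cross = 132, parallelogram area = 132


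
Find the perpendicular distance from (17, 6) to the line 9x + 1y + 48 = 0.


|9*17 + 1*6 + 48| = |207| = 207
sqrt(81 + 1) = sqrt(82) = 9.0554
d = 207/sqrt(82) = 22.8593

22.8593


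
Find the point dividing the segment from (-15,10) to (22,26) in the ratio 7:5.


Px = (7*22 + 5*(-15))/12 = 79/12 = 6.5833
Py = (7*26 + 5*10)/12 = 232/12 = 19.3333

P = (6.5833, 19.3333)


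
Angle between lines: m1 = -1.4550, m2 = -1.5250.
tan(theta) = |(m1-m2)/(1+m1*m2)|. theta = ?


m1-m2 = 0.07
1+m1*m2 = 3.218875
tan(theta) = |0.07/3.218875| = 0.021747
theta = arctan(|0.07/3.218875|) = 1.2458 degrees (acute angle)

1.2458 degrees


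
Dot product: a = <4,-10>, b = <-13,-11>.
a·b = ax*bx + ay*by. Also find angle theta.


a·b = 4*(-13) - 10*(-11) = -52 + 110 = 58
|a| = sqrt(16+100) = 10.7703
|b| = sqrt(169+121) = 17.0294
cos(theta) = 58/(sqrt(116)*sqrt(290)) = 58/sqrt(33640) = 0.316228
theta = arccos(58/sqrt(33640)) = 71.5651 degrees

a·b = 58, theta = 71.5651 deg


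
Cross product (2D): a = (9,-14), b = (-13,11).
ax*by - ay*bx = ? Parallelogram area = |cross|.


cross = 9*11 + 14*(-13) = 99 - 182 = -83
Parallelogram area = |-83| = 83

cross = -83, parallelogram area = 83


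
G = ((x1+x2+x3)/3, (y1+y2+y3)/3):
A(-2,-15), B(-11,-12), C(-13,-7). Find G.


Gx = (-2- 11- 13)/3 = -26/3 = -8.6667
Gy = (-15- 12- 7)/3 = -34/3 = -11.3333

G = (-8.6667, -11.3333)


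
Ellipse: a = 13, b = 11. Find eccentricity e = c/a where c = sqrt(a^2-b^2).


c = sqrt(169-121) = sqrt(48) = 6.9282
e = c/a = sqrt(48)/13 = 0.5329

e = 0.5329


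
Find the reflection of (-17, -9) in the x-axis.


Reflection rule for x-axis: (x, -y)
(-17, -9) -> (-17, 9)

(-17, 9)


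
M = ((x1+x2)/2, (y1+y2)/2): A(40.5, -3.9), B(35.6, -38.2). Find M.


Mx = (40.5 + 35.6)/2 = 76.1/2 = 38.0500
My = (-3.9 - 38.2)/2 = -42.1/2 = -21.0500

(38.0500, -21.0500)


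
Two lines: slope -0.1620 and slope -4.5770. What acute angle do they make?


m1-m2 = 4.415
1+m1*m2 = 1.741474
tan(theta) = |4.415/1.741474| = 2.535209
theta = arctan(|4.415/1.741474|) = 68.4735 degrees (acute angle)

68.4735 degrees


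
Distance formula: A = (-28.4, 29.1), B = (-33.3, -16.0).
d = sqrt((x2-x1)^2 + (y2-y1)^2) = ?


dx = -33.3 + 28.4 = -4.9
dy = -16.0 - 29.1 = -45.1
d = sqrt(24.01 + 2034.01) = sqrt(2058.02) = 45.3654

45.3654


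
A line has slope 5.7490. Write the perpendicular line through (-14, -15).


Perpendicular slope = -1/m1 = -1/5.7490 = -0.1739
b2 = y0 - m2*x0 = -15 - 14/5.7490 = -15 - 2.4352 = -17.4352

y = -0.1739x - 17.4352


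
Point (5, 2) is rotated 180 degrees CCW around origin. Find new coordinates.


cos(180) = -1, sin(180) = 0
x' = 5*(-1) - 2*0 = -5
y' = 5*0 + 2*(-1) = -2

(-5, -2)


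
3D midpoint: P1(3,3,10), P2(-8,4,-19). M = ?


Mx = (3- 8)/2 = -2.5000
My = (3+4)/2 = 3.5000
Mz = (10- 19)/2 = -4.5000

M = (-2.5000, 3.5000, -4.5000)


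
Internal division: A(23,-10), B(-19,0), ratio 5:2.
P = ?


Px = (5*(-19) + 2*23)/7 = -49/7 = -7.0000
Py = (5*0 + 2*(-10))/7 = -20/7 = -2.8571

P = (-7.0000, -2.8571)


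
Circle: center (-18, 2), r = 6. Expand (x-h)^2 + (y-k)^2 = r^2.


(x+ 18)^2 + (y-2)^2 = 6^2
D = -2h = 36, E = -2k = -4
F = h^2+k^2-r^2 = 324+4-36 = 292

x^2 + y^2 + 36x - 4y + 292 = 0


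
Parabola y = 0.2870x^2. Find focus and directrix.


a = 0.2870
1/(4a) = 0.8711
Focus = (0, 0.8711)
Directrix: y = -0.8711

Focus = (0, 0.8711), Directrix: y = -0.8711
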